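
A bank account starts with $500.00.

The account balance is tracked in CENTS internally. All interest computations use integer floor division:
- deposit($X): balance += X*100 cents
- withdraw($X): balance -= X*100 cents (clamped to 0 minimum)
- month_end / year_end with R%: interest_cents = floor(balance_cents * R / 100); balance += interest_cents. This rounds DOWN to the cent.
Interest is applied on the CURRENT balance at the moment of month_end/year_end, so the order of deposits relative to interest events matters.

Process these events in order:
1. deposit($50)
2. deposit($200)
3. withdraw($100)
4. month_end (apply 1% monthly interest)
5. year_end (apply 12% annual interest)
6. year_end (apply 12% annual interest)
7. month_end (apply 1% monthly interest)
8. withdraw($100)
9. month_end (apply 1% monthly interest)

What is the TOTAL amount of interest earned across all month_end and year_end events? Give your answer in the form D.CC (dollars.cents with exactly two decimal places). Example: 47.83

After 1 (deposit($50)): balance=$550.00 total_interest=$0.00
After 2 (deposit($200)): balance=$750.00 total_interest=$0.00
After 3 (withdraw($100)): balance=$650.00 total_interest=$0.00
After 4 (month_end (apply 1% monthly interest)): balance=$656.50 total_interest=$6.50
After 5 (year_end (apply 12% annual interest)): balance=$735.28 total_interest=$85.28
After 6 (year_end (apply 12% annual interest)): balance=$823.51 total_interest=$173.51
After 7 (month_end (apply 1% monthly interest)): balance=$831.74 total_interest=$181.74
After 8 (withdraw($100)): balance=$731.74 total_interest=$181.74
After 9 (month_end (apply 1% monthly interest)): balance=$739.05 total_interest=$189.05

Answer: 189.05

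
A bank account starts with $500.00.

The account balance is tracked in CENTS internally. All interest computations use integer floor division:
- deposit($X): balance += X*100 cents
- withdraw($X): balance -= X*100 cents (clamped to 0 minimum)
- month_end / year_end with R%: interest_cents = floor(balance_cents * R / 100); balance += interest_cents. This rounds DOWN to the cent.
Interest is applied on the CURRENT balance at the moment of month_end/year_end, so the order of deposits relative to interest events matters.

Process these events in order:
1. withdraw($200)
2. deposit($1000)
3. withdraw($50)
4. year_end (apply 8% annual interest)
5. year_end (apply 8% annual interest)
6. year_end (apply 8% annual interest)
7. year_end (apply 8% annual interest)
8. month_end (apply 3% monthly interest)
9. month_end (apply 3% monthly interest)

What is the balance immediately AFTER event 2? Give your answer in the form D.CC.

After 1 (withdraw($200)): balance=$300.00 total_interest=$0.00
After 2 (deposit($1000)): balance=$1300.00 total_interest=$0.00

Answer: 1300.00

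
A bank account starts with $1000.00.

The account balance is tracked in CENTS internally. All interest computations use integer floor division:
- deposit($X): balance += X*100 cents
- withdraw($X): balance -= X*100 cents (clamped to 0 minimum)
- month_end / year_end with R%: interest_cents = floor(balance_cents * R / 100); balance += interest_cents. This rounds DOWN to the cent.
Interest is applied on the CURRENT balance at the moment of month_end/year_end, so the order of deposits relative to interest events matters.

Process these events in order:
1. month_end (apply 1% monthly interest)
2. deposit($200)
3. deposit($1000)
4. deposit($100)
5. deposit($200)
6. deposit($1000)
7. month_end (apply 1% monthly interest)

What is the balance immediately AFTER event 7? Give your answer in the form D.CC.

Answer: 3545.10

Derivation:
After 1 (month_end (apply 1% monthly interest)): balance=$1010.00 total_interest=$10.00
After 2 (deposit($200)): balance=$1210.00 total_interest=$10.00
After 3 (deposit($1000)): balance=$2210.00 total_interest=$10.00
After 4 (deposit($100)): balance=$2310.00 total_interest=$10.00
After 5 (deposit($200)): balance=$2510.00 total_interest=$10.00
After 6 (deposit($1000)): balance=$3510.00 total_interest=$10.00
After 7 (month_end (apply 1% monthly interest)): balance=$3545.10 total_interest=$45.10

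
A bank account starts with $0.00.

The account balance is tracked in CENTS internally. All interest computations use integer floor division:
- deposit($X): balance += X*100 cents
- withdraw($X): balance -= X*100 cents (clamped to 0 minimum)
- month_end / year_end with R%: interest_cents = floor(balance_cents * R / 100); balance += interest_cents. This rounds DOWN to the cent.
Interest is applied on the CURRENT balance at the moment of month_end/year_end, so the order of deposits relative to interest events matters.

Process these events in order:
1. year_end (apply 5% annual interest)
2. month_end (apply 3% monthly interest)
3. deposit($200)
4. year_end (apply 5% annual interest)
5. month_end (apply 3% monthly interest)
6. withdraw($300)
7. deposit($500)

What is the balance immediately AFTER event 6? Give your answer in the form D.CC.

Answer: 0.00

Derivation:
After 1 (year_end (apply 5% annual interest)): balance=$0.00 total_interest=$0.00
After 2 (month_end (apply 3% monthly interest)): balance=$0.00 total_interest=$0.00
After 3 (deposit($200)): balance=$200.00 total_interest=$0.00
After 4 (year_end (apply 5% annual interest)): balance=$210.00 total_interest=$10.00
After 5 (month_end (apply 3% monthly interest)): balance=$216.30 total_interest=$16.30
After 6 (withdraw($300)): balance=$0.00 total_interest=$16.30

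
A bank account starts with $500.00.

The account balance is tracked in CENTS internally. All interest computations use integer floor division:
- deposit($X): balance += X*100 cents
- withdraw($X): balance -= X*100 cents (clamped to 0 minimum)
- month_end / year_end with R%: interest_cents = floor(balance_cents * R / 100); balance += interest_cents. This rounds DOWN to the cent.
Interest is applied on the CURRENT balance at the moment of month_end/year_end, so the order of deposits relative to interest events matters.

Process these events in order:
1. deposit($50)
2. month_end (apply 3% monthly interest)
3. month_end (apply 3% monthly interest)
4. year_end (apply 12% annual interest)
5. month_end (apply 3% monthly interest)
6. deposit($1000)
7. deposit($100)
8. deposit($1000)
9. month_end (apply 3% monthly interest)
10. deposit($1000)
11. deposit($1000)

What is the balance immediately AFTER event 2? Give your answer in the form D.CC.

Answer: 566.50

Derivation:
After 1 (deposit($50)): balance=$550.00 total_interest=$0.00
After 2 (month_end (apply 3% monthly interest)): balance=$566.50 total_interest=$16.50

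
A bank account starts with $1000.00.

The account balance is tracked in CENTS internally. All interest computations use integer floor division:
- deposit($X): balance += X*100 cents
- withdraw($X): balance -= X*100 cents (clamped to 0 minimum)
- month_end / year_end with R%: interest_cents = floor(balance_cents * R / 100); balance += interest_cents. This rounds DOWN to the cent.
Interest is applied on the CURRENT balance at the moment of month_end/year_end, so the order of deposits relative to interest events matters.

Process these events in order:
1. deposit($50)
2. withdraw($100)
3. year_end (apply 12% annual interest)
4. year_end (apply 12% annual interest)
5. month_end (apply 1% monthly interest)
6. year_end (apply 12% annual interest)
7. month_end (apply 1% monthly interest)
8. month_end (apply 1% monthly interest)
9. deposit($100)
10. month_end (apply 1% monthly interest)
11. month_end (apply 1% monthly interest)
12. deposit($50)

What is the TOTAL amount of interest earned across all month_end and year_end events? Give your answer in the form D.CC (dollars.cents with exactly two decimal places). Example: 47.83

After 1 (deposit($50)): balance=$1050.00 total_interest=$0.00
After 2 (withdraw($100)): balance=$950.00 total_interest=$0.00
After 3 (year_end (apply 12% annual interest)): balance=$1064.00 total_interest=$114.00
After 4 (year_end (apply 12% annual interest)): balance=$1191.68 total_interest=$241.68
After 5 (month_end (apply 1% monthly interest)): balance=$1203.59 total_interest=$253.59
After 6 (year_end (apply 12% annual interest)): balance=$1348.02 total_interest=$398.02
After 7 (month_end (apply 1% monthly interest)): balance=$1361.50 total_interest=$411.50
After 8 (month_end (apply 1% monthly interest)): balance=$1375.11 total_interest=$425.11
After 9 (deposit($100)): balance=$1475.11 total_interest=$425.11
After 10 (month_end (apply 1% monthly interest)): balance=$1489.86 total_interest=$439.86
After 11 (month_end (apply 1% monthly interest)): balance=$1504.75 total_interest=$454.75
After 12 (deposit($50)): balance=$1554.75 total_interest=$454.75

Answer: 454.75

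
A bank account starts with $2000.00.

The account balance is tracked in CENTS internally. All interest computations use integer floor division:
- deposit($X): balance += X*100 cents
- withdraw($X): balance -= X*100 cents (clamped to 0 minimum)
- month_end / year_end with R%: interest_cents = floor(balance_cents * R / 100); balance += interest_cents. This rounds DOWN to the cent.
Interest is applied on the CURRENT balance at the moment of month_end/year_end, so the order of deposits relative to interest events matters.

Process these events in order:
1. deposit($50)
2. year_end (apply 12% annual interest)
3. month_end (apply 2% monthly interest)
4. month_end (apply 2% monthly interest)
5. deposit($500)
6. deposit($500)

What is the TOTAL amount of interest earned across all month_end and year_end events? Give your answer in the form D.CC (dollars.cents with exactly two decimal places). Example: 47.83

After 1 (deposit($50)): balance=$2050.00 total_interest=$0.00
After 2 (year_end (apply 12% annual interest)): balance=$2296.00 total_interest=$246.00
After 3 (month_end (apply 2% monthly interest)): balance=$2341.92 total_interest=$291.92
After 4 (month_end (apply 2% monthly interest)): balance=$2388.75 total_interest=$338.75
After 5 (deposit($500)): balance=$2888.75 total_interest=$338.75
After 6 (deposit($500)): balance=$3388.75 total_interest=$338.75

Answer: 338.75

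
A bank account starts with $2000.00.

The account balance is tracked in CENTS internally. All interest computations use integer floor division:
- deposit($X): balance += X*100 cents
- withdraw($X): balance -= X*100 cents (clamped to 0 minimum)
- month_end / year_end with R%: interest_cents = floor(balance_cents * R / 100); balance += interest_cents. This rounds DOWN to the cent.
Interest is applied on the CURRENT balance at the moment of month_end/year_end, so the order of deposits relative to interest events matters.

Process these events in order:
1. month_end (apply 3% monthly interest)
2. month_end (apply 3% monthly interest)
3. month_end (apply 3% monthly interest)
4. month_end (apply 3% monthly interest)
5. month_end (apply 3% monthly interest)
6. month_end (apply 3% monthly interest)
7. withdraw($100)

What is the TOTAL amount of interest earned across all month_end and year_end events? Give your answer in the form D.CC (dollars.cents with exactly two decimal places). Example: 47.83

Answer: 388.09

Derivation:
After 1 (month_end (apply 3% monthly interest)): balance=$2060.00 total_interest=$60.00
After 2 (month_end (apply 3% monthly interest)): balance=$2121.80 total_interest=$121.80
After 3 (month_end (apply 3% monthly interest)): balance=$2185.45 total_interest=$185.45
After 4 (month_end (apply 3% monthly interest)): balance=$2251.01 total_interest=$251.01
After 5 (month_end (apply 3% monthly interest)): balance=$2318.54 total_interest=$318.54
After 6 (month_end (apply 3% monthly interest)): balance=$2388.09 total_interest=$388.09
After 7 (withdraw($100)): balance=$2288.09 total_interest=$388.09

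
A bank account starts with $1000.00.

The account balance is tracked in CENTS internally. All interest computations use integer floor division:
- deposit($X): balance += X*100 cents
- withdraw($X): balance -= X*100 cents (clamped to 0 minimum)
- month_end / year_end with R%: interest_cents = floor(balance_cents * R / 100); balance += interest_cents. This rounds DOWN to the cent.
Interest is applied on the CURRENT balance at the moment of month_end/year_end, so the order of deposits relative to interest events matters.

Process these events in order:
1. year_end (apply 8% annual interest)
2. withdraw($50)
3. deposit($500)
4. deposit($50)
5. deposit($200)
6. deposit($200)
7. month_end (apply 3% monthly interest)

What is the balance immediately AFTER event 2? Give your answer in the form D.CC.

Answer: 1030.00

Derivation:
After 1 (year_end (apply 8% annual interest)): balance=$1080.00 total_interest=$80.00
After 2 (withdraw($50)): balance=$1030.00 total_interest=$80.00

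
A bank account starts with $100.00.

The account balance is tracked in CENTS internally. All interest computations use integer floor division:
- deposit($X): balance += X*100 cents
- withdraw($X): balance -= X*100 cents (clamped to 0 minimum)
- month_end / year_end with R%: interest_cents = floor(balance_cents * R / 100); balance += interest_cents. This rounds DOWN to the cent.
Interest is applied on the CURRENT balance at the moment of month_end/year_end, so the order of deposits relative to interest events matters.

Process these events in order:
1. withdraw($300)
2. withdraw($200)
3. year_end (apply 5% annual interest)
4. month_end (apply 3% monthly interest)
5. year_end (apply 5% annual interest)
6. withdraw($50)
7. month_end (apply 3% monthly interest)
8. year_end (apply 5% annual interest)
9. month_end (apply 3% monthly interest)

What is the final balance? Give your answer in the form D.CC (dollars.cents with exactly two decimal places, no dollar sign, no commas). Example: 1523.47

Answer: 0.00

Derivation:
After 1 (withdraw($300)): balance=$0.00 total_interest=$0.00
After 2 (withdraw($200)): balance=$0.00 total_interest=$0.00
After 3 (year_end (apply 5% annual interest)): balance=$0.00 total_interest=$0.00
After 4 (month_end (apply 3% monthly interest)): balance=$0.00 total_interest=$0.00
After 5 (year_end (apply 5% annual interest)): balance=$0.00 total_interest=$0.00
After 6 (withdraw($50)): balance=$0.00 total_interest=$0.00
After 7 (month_end (apply 3% monthly interest)): balance=$0.00 total_interest=$0.00
After 8 (year_end (apply 5% annual interest)): balance=$0.00 total_interest=$0.00
After 9 (month_end (apply 3% monthly interest)): balance=$0.00 total_interest=$0.00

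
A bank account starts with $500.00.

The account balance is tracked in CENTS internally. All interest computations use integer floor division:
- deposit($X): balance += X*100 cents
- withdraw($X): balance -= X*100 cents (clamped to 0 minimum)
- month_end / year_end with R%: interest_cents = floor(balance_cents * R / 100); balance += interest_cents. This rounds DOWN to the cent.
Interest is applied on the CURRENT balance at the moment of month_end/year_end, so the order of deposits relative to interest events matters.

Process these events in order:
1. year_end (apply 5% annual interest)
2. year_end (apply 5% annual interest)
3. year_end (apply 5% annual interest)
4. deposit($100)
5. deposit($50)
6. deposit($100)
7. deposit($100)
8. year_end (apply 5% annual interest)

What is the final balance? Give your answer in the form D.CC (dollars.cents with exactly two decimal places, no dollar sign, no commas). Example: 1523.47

After 1 (year_end (apply 5% annual interest)): balance=$525.00 total_interest=$25.00
After 2 (year_end (apply 5% annual interest)): balance=$551.25 total_interest=$51.25
After 3 (year_end (apply 5% annual interest)): balance=$578.81 total_interest=$78.81
After 4 (deposit($100)): balance=$678.81 total_interest=$78.81
After 5 (deposit($50)): balance=$728.81 total_interest=$78.81
After 6 (deposit($100)): balance=$828.81 total_interest=$78.81
After 7 (deposit($100)): balance=$928.81 total_interest=$78.81
After 8 (year_end (apply 5% annual interest)): balance=$975.25 total_interest=$125.25

Answer: 975.25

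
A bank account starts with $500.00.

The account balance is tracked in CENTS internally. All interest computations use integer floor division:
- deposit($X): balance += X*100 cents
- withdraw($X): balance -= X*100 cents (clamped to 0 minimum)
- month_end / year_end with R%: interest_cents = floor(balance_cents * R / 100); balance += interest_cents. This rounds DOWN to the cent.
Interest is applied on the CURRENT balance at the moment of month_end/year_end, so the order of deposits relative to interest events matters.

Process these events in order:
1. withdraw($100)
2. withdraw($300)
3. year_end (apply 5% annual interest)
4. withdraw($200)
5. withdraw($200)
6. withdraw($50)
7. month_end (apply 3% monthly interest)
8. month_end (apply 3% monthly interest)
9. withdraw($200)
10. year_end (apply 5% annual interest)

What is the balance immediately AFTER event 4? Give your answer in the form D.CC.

Answer: 0.00

Derivation:
After 1 (withdraw($100)): balance=$400.00 total_interest=$0.00
After 2 (withdraw($300)): balance=$100.00 total_interest=$0.00
After 3 (year_end (apply 5% annual interest)): balance=$105.00 total_interest=$5.00
After 4 (withdraw($200)): balance=$0.00 total_interest=$5.00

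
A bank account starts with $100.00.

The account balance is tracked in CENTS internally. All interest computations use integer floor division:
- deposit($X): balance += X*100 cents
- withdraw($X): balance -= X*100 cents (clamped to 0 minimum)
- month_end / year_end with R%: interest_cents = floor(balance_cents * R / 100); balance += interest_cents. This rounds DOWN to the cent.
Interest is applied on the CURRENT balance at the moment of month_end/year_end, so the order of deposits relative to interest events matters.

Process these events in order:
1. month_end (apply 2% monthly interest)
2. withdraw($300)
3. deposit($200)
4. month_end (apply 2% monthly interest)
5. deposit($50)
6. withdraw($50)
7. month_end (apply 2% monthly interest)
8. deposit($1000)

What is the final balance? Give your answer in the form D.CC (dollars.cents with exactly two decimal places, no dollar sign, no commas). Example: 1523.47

Answer: 1208.08

Derivation:
After 1 (month_end (apply 2% monthly interest)): balance=$102.00 total_interest=$2.00
After 2 (withdraw($300)): balance=$0.00 total_interest=$2.00
After 3 (deposit($200)): balance=$200.00 total_interest=$2.00
After 4 (month_end (apply 2% monthly interest)): balance=$204.00 total_interest=$6.00
After 5 (deposit($50)): balance=$254.00 total_interest=$6.00
After 6 (withdraw($50)): balance=$204.00 total_interest=$6.00
After 7 (month_end (apply 2% monthly interest)): balance=$208.08 total_interest=$10.08
After 8 (deposit($1000)): balance=$1208.08 total_interest=$10.08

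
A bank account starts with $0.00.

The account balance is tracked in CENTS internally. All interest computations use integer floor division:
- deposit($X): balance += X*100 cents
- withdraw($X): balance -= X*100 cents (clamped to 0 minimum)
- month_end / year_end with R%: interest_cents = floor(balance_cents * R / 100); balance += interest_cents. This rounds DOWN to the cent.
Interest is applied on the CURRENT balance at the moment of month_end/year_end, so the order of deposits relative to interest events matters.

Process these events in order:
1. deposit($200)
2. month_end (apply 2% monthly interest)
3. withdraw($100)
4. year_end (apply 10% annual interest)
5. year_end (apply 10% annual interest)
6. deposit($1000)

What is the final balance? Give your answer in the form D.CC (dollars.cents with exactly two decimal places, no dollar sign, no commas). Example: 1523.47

After 1 (deposit($200)): balance=$200.00 total_interest=$0.00
After 2 (month_end (apply 2% monthly interest)): balance=$204.00 total_interest=$4.00
After 3 (withdraw($100)): balance=$104.00 total_interest=$4.00
After 4 (year_end (apply 10% annual interest)): balance=$114.40 total_interest=$14.40
After 5 (year_end (apply 10% annual interest)): balance=$125.84 total_interest=$25.84
After 6 (deposit($1000)): balance=$1125.84 total_interest=$25.84

Answer: 1125.84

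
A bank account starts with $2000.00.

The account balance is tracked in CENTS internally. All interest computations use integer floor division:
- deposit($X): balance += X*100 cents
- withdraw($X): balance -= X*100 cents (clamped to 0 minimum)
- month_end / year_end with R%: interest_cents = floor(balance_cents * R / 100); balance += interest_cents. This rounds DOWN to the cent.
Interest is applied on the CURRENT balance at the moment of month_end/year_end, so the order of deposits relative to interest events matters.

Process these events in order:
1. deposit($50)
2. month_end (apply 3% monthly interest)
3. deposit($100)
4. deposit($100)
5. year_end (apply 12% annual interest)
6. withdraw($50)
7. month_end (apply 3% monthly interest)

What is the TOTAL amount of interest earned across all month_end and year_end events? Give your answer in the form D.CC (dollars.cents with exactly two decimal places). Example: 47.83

After 1 (deposit($50)): balance=$2050.00 total_interest=$0.00
After 2 (month_end (apply 3% monthly interest)): balance=$2111.50 total_interest=$61.50
After 3 (deposit($100)): balance=$2211.50 total_interest=$61.50
After 4 (deposit($100)): balance=$2311.50 total_interest=$61.50
After 5 (year_end (apply 12% annual interest)): balance=$2588.88 total_interest=$338.88
After 6 (withdraw($50)): balance=$2538.88 total_interest=$338.88
After 7 (month_end (apply 3% monthly interest)): balance=$2615.04 total_interest=$415.04

Answer: 415.04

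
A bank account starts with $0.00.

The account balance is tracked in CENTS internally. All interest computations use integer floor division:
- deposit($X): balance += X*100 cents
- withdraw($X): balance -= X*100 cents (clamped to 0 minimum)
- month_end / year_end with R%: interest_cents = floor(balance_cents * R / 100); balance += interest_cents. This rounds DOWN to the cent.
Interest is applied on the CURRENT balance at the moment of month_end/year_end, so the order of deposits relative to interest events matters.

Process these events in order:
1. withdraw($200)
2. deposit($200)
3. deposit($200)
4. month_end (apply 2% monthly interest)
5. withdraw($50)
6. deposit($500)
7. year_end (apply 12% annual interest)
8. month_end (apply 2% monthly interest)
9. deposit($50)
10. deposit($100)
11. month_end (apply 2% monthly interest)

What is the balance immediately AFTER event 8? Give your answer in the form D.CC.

Answer: 980.17

Derivation:
After 1 (withdraw($200)): balance=$0.00 total_interest=$0.00
After 2 (deposit($200)): balance=$200.00 total_interest=$0.00
After 3 (deposit($200)): balance=$400.00 total_interest=$0.00
After 4 (month_end (apply 2% monthly interest)): balance=$408.00 total_interest=$8.00
After 5 (withdraw($50)): balance=$358.00 total_interest=$8.00
After 6 (deposit($500)): balance=$858.00 total_interest=$8.00
After 7 (year_end (apply 12% annual interest)): balance=$960.96 total_interest=$110.96
After 8 (month_end (apply 2% monthly interest)): balance=$980.17 total_interest=$130.17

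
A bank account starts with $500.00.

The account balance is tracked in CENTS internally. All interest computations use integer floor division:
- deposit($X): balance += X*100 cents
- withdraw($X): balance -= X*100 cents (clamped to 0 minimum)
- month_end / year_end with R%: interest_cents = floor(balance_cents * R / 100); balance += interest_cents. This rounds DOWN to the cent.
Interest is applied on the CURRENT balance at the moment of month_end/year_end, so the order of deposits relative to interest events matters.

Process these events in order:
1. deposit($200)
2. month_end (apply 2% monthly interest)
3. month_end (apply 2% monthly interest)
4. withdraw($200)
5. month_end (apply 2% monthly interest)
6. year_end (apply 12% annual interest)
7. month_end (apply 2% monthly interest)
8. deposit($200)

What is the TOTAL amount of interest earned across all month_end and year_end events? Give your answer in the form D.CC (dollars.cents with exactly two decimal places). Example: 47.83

After 1 (deposit($200)): balance=$700.00 total_interest=$0.00
After 2 (month_end (apply 2% monthly interest)): balance=$714.00 total_interest=$14.00
After 3 (month_end (apply 2% monthly interest)): balance=$728.28 total_interest=$28.28
After 4 (withdraw($200)): balance=$528.28 total_interest=$28.28
After 5 (month_end (apply 2% monthly interest)): balance=$538.84 total_interest=$38.84
After 6 (year_end (apply 12% annual interest)): balance=$603.50 total_interest=$103.50
After 7 (month_end (apply 2% monthly interest)): balance=$615.57 total_interest=$115.57
After 8 (deposit($200)): balance=$815.57 total_interest=$115.57

Answer: 115.57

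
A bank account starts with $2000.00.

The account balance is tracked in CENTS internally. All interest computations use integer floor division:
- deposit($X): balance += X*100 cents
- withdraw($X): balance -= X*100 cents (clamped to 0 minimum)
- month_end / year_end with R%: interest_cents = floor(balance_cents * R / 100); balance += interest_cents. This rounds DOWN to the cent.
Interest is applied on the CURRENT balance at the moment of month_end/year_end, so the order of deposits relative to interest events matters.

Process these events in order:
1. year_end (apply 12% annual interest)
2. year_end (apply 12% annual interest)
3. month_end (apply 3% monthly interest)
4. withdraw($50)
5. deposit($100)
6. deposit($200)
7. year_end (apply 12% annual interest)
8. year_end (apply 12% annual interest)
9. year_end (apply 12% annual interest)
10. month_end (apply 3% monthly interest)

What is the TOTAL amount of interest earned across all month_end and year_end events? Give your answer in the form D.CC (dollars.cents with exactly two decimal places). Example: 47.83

After 1 (year_end (apply 12% annual interest)): balance=$2240.00 total_interest=$240.00
After 2 (year_end (apply 12% annual interest)): balance=$2508.80 total_interest=$508.80
After 3 (month_end (apply 3% monthly interest)): balance=$2584.06 total_interest=$584.06
After 4 (withdraw($50)): balance=$2534.06 total_interest=$584.06
After 5 (deposit($100)): balance=$2634.06 total_interest=$584.06
After 6 (deposit($200)): balance=$2834.06 total_interest=$584.06
After 7 (year_end (apply 12% annual interest)): balance=$3174.14 total_interest=$924.14
After 8 (year_end (apply 12% annual interest)): balance=$3555.03 total_interest=$1305.03
After 9 (year_end (apply 12% annual interest)): balance=$3981.63 total_interest=$1731.63
After 10 (month_end (apply 3% monthly interest)): balance=$4101.07 total_interest=$1851.07

Answer: 1851.07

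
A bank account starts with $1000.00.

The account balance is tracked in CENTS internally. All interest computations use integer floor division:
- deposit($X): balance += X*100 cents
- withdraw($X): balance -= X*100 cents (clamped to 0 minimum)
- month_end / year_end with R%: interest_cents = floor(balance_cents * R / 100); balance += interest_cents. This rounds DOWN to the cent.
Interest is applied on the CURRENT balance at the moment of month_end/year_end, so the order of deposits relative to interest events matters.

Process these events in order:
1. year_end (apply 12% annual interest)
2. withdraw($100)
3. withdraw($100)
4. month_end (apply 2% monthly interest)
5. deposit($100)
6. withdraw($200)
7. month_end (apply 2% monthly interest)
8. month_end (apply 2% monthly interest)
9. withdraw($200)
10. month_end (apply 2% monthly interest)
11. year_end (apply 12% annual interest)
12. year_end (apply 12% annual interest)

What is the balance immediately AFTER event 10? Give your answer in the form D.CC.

Answer: 685.70

Derivation:
After 1 (year_end (apply 12% annual interest)): balance=$1120.00 total_interest=$120.00
After 2 (withdraw($100)): balance=$1020.00 total_interest=$120.00
After 3 (withdraw($100)): balance=$920.00 total_interest=$120.00
After 4 (month_end (apply 2% monthly interest)): balance=$938.40 total_interest=$138.40
After 5 (deposit($100)): balance=$1038.40 total_interest=$138.40
After 6 (withdraw($200)): balance=$838.40 total_interest=$138.40
After 7 (month_end (apply 2% monthly interest)): balance=$855.16 total_interest=$155.16
After 8 (month_end (apply 2% monthly interest)): balance=$872.26 total_interest=$172.26
After 9 (withdraw($200)): balance=$672.26 total_interest=$172.26
After 10 (month_end (apply 2% monthly interest)): balance=$685.70 total_interest=$185.70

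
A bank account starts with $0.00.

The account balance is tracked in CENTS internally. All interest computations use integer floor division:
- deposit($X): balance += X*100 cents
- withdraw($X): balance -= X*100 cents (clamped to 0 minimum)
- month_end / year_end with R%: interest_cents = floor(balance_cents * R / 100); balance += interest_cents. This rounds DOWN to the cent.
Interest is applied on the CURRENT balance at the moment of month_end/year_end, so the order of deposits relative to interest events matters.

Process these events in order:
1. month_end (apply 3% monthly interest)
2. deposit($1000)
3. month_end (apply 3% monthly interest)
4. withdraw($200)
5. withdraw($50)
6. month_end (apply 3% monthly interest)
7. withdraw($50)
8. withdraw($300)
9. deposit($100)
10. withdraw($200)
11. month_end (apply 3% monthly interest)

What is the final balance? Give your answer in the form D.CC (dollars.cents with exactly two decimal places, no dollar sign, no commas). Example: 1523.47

Answer: 364.00

Derivation:
After 1 (month_end (apply 3% monthly interest)): balance=$0.00 total_interest=$0.00
After 2 (deposit($1000)): balance=$1000.00 total_interest=$0.00
After 3 (month_end (apply 3% monthly interest)): balance=$1030.00 total_interest=$30.00
After 4 (withdraw($200)): balance=$830.00 total_interest=$30.00
After 5 (withdraw($50)): balance=$780.00 total_interest=$30.00
After 6 (month_end (apply 3% monthly interest)): balance=$803.40 total_interest=$53.40
After 7 (withdraw($50)): balance=$753.40 total_interest=$53.40
After 8 (withdraw($300)): balance=$453.40 total_interest=$53.40
After 9 (deposit($100)): balance=$553.40 total_interest=$53.40
After 10 (withdraw($200)): balance=$353.40 total_interest=$53.40
After 11 (month_end (apply 3% monthly interest)): balance=$364.00 total_interest=$64.00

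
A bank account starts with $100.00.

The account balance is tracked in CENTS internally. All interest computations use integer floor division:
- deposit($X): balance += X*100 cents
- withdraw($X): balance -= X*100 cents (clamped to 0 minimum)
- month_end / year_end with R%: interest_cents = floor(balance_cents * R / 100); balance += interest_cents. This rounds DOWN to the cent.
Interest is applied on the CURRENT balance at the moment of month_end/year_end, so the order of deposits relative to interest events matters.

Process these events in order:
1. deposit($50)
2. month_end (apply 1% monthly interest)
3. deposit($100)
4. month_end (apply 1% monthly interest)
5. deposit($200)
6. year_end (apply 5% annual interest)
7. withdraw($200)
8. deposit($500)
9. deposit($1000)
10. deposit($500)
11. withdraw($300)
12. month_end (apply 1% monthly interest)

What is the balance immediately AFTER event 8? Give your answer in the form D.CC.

Answer: 776.71

Derivation:
After 1 (deposit($50)): balance=$150.00 total_interest=$0.00
After 2 (month_end (apply 1% monthly interest)): balance=$151.50 total_interest=$1.50
After 3 (deposit($100)): balance=$251.50 total_interest=$1.50
After 4 (month_end (apply 1% monthly interest)): balance=$254.01 total_interest=$4.01
After 5 (deposit($200)): balance=$454.01 total_interest=$4.01
After 6 (year_end (apply 5% annual interest)): balance=$476.71 total_interest=$26.71
After 7 (withdraw($200)): balance=$276.71 total_interest=$26.71
After 8 (deposit($500)): balance=$776.71 total_interest=$26.71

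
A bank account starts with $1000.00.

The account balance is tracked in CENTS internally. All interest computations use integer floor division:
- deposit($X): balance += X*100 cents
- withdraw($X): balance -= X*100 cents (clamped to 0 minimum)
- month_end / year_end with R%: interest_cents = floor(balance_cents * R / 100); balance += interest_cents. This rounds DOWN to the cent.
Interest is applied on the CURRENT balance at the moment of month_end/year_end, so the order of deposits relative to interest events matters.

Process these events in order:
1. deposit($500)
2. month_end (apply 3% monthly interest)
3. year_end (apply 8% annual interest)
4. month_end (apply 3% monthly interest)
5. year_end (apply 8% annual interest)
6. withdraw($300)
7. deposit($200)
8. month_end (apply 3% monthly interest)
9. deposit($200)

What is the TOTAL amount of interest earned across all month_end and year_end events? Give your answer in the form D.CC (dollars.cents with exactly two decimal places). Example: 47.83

Answer: 408.82

Derivation:
After 1 (deposit($500)): balance=$1500.00 total_interest=$0.00
After 2 (month_end (apply 3% monthly interest)): balance=$1545.00 total_interest=$45.00
After 3 (year_end (apply 8% annual interest)): balance=$1668.60 total_interest=$168.60
After 4 (month_end (apply 3% monthly interest)): balance=$1718.65 total_interest=$218.65
After 5 (year_end (apply 8% annual interest)): balance=$1856.14 total_interest=$356.14
After 6 (withdraw($300)): balance=$1556.14 total_interest=$356.14
After 7 (deposit($200)): balance=$1756.14 total_interest=$356.14
After 8 (month_end (apply 3% monthly interest)): balance=$1808.82 total_interest=$408.82
After 9 (deposit($200)): balance=$2008.82 total_interest=$408.82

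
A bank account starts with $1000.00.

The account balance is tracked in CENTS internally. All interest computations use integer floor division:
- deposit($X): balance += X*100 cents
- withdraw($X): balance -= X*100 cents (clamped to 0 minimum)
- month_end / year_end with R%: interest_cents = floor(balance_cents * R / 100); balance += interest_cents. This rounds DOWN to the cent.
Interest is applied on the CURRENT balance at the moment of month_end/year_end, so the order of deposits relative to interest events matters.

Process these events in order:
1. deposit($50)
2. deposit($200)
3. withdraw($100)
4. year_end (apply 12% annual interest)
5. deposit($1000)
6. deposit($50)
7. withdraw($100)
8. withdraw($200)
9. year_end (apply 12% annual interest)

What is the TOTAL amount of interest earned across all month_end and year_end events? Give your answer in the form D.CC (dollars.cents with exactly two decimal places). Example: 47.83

Answer: 382.56

Derivation:
After 1 (deposit($50)): balance=$1050.00 total_interest=$0.00
After 2 (deposit($200)): balance=$1250.00 total_interest=$0.00
After 3 (withdraw($100)): balance=$1150.00 total_interest=$0.00
After 4 (year_end (apply 12% annual interest)): balance=$1288.00 total_interest=$138.00
After 5 (deposit($1000)): balance=$2288.00 total_interest=$138.00
After 6 (deposit($50)): balance=$2338.00 total_interest=$138.00
After 7 (withdraw($100)): balance=$2238.00 total_interest=$138.00
After 8 (withdraw($200)): balance=$2038.00 total_interest=$138.00
After 9 (year_end (apply 12% annual interest)): balance=$2282.56 total_interest=$382.56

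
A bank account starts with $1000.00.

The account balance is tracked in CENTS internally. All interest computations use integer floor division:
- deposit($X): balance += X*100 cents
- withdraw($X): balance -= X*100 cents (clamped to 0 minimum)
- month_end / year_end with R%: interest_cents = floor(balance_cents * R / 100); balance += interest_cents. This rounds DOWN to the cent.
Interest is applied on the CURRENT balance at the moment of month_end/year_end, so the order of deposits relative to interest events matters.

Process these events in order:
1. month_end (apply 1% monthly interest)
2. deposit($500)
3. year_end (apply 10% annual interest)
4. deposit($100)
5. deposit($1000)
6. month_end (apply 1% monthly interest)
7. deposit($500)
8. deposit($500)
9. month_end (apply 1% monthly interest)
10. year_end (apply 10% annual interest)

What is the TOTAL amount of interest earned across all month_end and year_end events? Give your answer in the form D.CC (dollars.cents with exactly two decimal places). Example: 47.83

After 1 (month_end (apply 1% monthly interest)): balance=$1010.00 total_interest=$10.00
After 2 (deposit($500)): balance=$1510.00 total_interest=$10.00
After 3 (year_end (apply 10% annual interest)): balance=$1661.00 total_interest=$161.00
After 4 (deposit($100)): balance=$1761.00 total_interest=$161.00
After 5 (deposit($1000)): balance=$2761.00 total_interest=$161.00
After 6 (month_end (apply 1% monthly interest)): balance=$2788.61 total_interest=$188.61
After 7 (deposit($500)): balance=$3288.61 total_interest=$188.61
After 8 (deposit($500)): balance=$3788.61 total_interest=$188.61
After 9 (month_end (apply 1% monthly interest)): balance=$3826.49 total_interest=$226.49
After 10 (year_end (apply 10% annual interest)): balance=$4209.13 total_interest=$609.13

Answer: 609.13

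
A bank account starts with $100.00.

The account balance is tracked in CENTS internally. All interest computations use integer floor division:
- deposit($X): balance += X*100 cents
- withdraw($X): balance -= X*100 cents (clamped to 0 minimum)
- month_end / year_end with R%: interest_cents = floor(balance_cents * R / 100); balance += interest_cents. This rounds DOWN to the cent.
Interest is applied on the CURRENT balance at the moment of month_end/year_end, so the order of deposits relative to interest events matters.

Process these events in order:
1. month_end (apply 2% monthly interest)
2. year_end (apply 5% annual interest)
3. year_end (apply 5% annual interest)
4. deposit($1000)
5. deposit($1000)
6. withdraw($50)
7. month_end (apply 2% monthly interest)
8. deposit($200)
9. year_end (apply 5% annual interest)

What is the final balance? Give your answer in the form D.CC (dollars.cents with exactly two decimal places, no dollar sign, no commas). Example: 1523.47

Answer: 2418.87

Derivation:
After 1 (month_end (apply 2% monthly interest)): balance=$102.00 total_interest=$2.00
After 2 (year_end (apply 5% annual interest)): balance=$107.10 total_interest=$7.10
After 3 (year_end (apply 5% annual interest)): balance=$112.45 total_interest=$12.45
After 4 (deposit($1000)): balance=$1112.45 total_interest=$12.45
After 5 (deposit($1000)): balance=$2112.45 total_interest=$12.45
After 6 (withdraw($50)): balance=$2062.45 total_interest=$12.45
After 7 (month_end (apply 2% monthly interest)): balance=$2103.69 total_interest=$53.69
After 8 (deposit($200)): balance=$2303.69 total_interest=$53.69
After 9 (year_end (apply 5% annual interest)): balance=$2418.87 total_interest=$168.87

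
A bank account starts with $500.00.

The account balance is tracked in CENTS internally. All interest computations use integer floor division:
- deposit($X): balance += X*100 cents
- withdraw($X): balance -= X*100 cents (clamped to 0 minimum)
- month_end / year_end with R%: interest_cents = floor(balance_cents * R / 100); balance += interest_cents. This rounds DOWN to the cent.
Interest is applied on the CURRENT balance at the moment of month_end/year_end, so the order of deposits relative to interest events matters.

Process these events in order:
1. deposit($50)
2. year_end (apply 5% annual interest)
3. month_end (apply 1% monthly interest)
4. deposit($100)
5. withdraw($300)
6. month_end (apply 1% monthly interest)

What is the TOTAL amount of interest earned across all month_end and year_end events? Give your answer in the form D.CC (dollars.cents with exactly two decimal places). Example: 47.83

After 1 (deposit($50)): balance=$550.00 total_interest=$0.00
After 2 (year_end (apply 5% annual interest)): balance=$577.50 total_interest=$27.50
After 3 (month_end (apply 1% monthly interest)): balance=$583.27 total_interest=$33.27
After 4 (deposit($100)): balance=$683.27 total_interest=$33.27
After 5 (withdraw($300)): balance=$383.27 total_interest=$33.27
After 6 (month_end (apply 1% monthly interest)): balance=$387.10 total_interest=$37.10

Answer: 37.10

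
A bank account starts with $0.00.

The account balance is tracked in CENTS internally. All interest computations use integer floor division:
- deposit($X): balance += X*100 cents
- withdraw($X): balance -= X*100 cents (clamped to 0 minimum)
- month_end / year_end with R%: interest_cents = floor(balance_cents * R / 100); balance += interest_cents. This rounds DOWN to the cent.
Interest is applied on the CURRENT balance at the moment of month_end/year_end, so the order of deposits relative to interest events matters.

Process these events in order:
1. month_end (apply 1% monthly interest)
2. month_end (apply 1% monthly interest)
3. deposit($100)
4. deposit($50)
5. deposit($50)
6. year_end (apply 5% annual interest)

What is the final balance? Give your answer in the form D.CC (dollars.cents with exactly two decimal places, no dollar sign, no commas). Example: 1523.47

Answer: 210.00

Derivation:
After 1 (month_end (apply 1% monthly interest)): balance=$0.00 total_interest=$0.00
After 2 (month_end (apply 1% monthly interest)): balance=$0.00 total_interest=$0.00
After 3 (deposit($100)): balance=$100.00 total_interest=$0.00
After 4 (deposit($50)): balance=$150.00 total_interest=$0.00
After 5 (deposit($50)): balance=$200.00 total_interest=$0.00
After 6 (year_end (apply 5% annual interest)): balance=$210.00 total_interest=$10.00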